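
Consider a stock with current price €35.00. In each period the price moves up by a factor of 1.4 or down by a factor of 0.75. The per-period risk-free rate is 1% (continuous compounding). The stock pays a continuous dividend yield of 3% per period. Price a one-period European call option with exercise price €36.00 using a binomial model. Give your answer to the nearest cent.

€4.56

Per-period risk-free factor R = e^0.01 = 1.0101; dividend-adjusted growth = e^(0.01−0.03) = 0.9802.
Risk-neutral probability p = (0.9802 − 0.75)/(1.4 − 0.75) = 0.2302/0.6500 = 0.3542
Terminal stock prices: S_u = 49, S_d = 26.25
Terminal payoffs (S − K): max(13, 0) = 13, max(-9.75, 0) = 0
Node 0 (S = 35): V_0 = e^(−0.01)·[0.3542·13.0000 + 0.6458·0.0000] = 4.5582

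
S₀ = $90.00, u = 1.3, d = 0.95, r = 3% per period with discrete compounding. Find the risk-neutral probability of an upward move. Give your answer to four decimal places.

Risk-neutral probability p = (1 + 0.03 − 0.95)/(1.3 − 0.95) = 0.0800/0.3500 = 0.2286

p = 0.2286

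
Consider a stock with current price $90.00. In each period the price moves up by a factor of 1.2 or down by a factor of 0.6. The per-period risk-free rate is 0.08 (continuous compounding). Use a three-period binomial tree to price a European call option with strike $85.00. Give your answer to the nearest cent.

Risk-neutral probability p = (e^0.08 − 0.6)/(1.2 − 0.6) = 0.4833/0.6000 = 0.8055
Terminal stock prices: S_uuu = 155.5, S_uud = 77.76, S_udd = 38.88, S_ddd = 19.44
Terminal payoffs (S − K): max(70.52, 0) = 70.52, max(-7.24, 0) = 0, max(-46.12, 0) = 0, max(-65.56, 0) = 0
Node uu (S = 129.6): V_uu = e^(−0.08)·[0.8055·70.5200 + 0.1945·0.0000] = 52.4352
Node ud (S = 64.8): V_ud = e^(−0.08)·[0.8055·0.0000 + 0.1945·0.0000] = 0.0000
Node dd (S = 32.4): V_dd = e^(−0.08)·[0.8055·0.0000 + 0.1945·0.0000] = 0.0000
Node u (S = 108): V_u = e^(−0.08)·[0.8055·52.4352 + 0.1945·0.0000] = 38.9882
Node d (S = 54): V_d = e^(−0.08)·[0.8055·0.0000 + 0.1945·0.0000] = 0.0000
Node 0 (S = 90): V_0 = e^(−0.08)·[0.8055·38.9882 + 0.1945·0.0000] = 28.9897

$28.99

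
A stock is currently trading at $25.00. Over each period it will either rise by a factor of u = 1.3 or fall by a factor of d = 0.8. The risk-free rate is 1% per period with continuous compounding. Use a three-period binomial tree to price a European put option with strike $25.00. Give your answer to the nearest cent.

Risk-neutral probability p = (e^0.01 − 0.8)/(1.3 − 0.8) = 0.2101/0.5000 = 0.4201
Terminal stock prices: S_uuu = 54.93, S_uud = 33.8, S_udd = 20.8, S_ddd = 12.8
Terminal payoffs (K − S): max(-29.93, 0) = 0, max(-8.8, 0) = 0, max(4.2, 0) = 4.2, max(12.2, 0) = 12.2
Node uu (S = 42.25): V_uu = e^(−0.01)·[0.4201·0.0000 + 0.5799·0.0000] = 0.0000
Node ud (S = 26): V_ud = e^(−0.01)·[0.4201·0.0000 + 0.5799·4.2000] = 2.4113
Node dd (S = 16): V_dd = e^(−0.01)·[0.4201·4.2000 + 0.5799·12.2000] = 8.7512
Node u (S = 32.5): V_u = e^(−0.01)·[0.4201·0.0000 + 0.5799·2.4113] = 1.3844
Node d (S = 20): V_d = e^(−0.01)·[0.4201·2.4113 + 0.5799·8.7512] = 6.0273
Node 0 (S = 25): V_0 = e^(−0.01)·[0.4201·1.3844 + 0.5799·6.0273] = 4.0362

$4.04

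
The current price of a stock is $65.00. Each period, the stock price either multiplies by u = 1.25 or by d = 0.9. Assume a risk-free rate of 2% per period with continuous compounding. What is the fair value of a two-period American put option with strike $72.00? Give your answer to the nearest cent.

$8.69

Risk-neutral probability p = (e^0.02 − 0.9)/(1.25 − 0.9) = 0.1202/0.3500 = 0.3434
Terminal stock prices: S_uu = 101.6, S_ud = 73.12, S_dd = 52.65
Terminal payoffs (K − S): max(-29.56, 0) = 0, max(-1.125, 0) = 0, max(19.35, 0) = 19.35
Node u (S = 81.25): continuation = e^(−0.02)·[0.3434·0.0000 + 0.6566·0.0000] = 0.0000; exercise value = 0.0000 ≤ continuation, so V_u = 0.0000
Node d (S = 58.5): continuation = e^(−0.02)·[0.3434·0.0000 + 0.6566·19.3500] = 12.4530; exercise value = 13.5000 > continuation, so V_d = 13.5000 (exercise)
Node 0 (S = 65): continuation = e^(−0.02)·[0.3434·0.0000 + 0.6566·13.5000] = 8.6882; exercise value = 7.0000 ≤ continuation, so V_0 = 8.6882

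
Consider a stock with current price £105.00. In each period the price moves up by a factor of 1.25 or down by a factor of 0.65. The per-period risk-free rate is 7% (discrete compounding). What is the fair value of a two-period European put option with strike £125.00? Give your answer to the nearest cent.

Risk-neutral probability p = (1 + 0.07 − 0.65)/(1.25 − 0.65) = 0.4200/0.6000 = 0.7000
Terminal stock prices: S_uu = 164.1, S_ud = 85.31, S_dd = 44.36
Terminal payoffs (K − S): max(-39.06, 0) = 0, max(39.69, 0) = 39.69, max(80.64, 0) = 80.64
Node u (S = 131.2): V_u = 1/1.07·[0.7000·0.0000 + 0.3000·39.6875] = 11.1273
Node d (S = 68.25): V_d = 1/1.07·[0.7000·39.6875 + 0.3000·80.6375] = 48.5724
Node 0 (S = 105): V_0 = 1/1.07·[0.7000·11.1273 + 0.3000·48.5724] = 20.8980

£20.90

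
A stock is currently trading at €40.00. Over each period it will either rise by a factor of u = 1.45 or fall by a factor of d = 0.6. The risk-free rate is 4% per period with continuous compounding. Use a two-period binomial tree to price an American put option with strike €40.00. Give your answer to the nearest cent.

€8.60

Risk-neutral probability p = (e^0.04 − 0.6)/(1.45 − 0.6) = 0.4408/0.8500 = 0.5186
Terminal stock prices: S_uu = 84.1, S_ud = 34.8, S_dd = 14.4
Terminal payoffs (K − S): max(-44.1, 0) = 0, max(5.2, 0) = 5.2, max(25.6, 0) = 25.6
Node u (S = 58): continuation = e^(−0.04)·[0.5186·0.0000 + 0.4814·5.2000] = 2.4051; exercise value = 0.0000 ≤ continuation, so V_u = 2.4051
Node d (S = 24): continuation = e^(−0.04)·[0.5186·5.2000 + 0.4814·25.6000] = 14.4316; exercise value = 16.0000 > continuation, so V_d = 16.0000 (exercise)
Node 0 (S = 40): continuation = e^(−0.04)·[0.5186·2.4051 + 0.4814·16.0000] = 8.5988; exercise value = 0.0000 ≤ continuation, so V_0 = 8.5988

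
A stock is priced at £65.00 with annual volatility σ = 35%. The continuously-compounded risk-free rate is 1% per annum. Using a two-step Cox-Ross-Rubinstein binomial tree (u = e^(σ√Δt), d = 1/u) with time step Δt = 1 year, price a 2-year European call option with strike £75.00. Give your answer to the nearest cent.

CRR parameters: u = e^(σ√Δt) = e^(0.35·√1) = 1.4191, d = 1/u = 0.7047
Per-period rate: rΔt = 0.01·1 = 0.01, so R = e^0.01 = 1.0101
Risk-neutral probability p = (e^0.01 − 0.7047)/(1.4191 − 0.7047) = 0.3054/0.7144 = 0.4275
Terminal stock prices: S_uu = 130.9, S_ud = 65, S_dd = 32.28
Terminal payoffs (S − K): max(55.89, 0) = 55.89, max(-10, 0) = 0, max(-42.72, 0) = 0
Node u (S = 92.24): V_u = e^(−0.01)·[0.4275·55.8939 + 0.5725·0.0000] = 23.6542
Node d (S = 45.8): V_d = e^(−0.01)·[0.4275·0.0000 + 0.5725·0.0000] = 0.0000
Node 0 (S = 65): V_0 = e^(−0.01)·[0.4275·23.6542 + 0.5725·0.0000] = 10.0104

£10.01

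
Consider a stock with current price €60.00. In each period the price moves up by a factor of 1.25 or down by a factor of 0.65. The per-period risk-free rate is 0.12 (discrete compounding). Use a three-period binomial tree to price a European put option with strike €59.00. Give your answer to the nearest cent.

Risk-neutral probability p = (1 + 0.12 − 0.65)/(1.25 − 0.65) = 0.4700/0.6000 = 0.7833
Terminal stock prices: S_uuu = 117.2, S_uud = 60.94, S_udd = 31.69, S_ddd = 16.48
Terminal payoffs (K − S): max(-58.19, 0) = 0, max(-1.938, 0) = 0, max(27.31, 0) = 27.31, max(42.52, 0) = 42.52
Node uu (S = 93.75): V_uu = 1/1.12·[0.7833·0.0000 + 0.2167·0.0000] = 0.0000
Node ud (S = 48.75): V_ud = 1/1.12·[0.7833·0.0000 + 0.2167·27.3125] = 5.2837
Node dd (S = 25.35): V_dd = 1/1.12·[0.7833·27.3125 + 0.2167·42.5225] = 27.3286
Node u (S = 75): V_u = 1/1.12·[0.7833·0.0000 + 0.2167·5.2837] = 1.0221
Node d (S = 39): V_d = 1/1.12·[0.7833·5.2837 + 0.2167·27.3286] = 8.9822
Node 0 (S = 60): V_0 = 1/1.12·[0.7833·1.0221 + 0.2167·8.9822] = 2.4525

€2.45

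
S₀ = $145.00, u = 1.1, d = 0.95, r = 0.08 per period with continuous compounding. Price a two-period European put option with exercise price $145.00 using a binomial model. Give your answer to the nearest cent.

$0.15

Risk-neutral probability p = (e^0.08 − 0.95)/(1.1 − 0.95) = 0.1333/0.1500 = 0.8886
Terminal stock prices: S_uu = 175.5, S_ud = 151.5, S_dd = 130.9
Terminal payoffs (K − S): max(-30.45, 0) = 0, max(-6.525, 0) = 0, max(14.14, 0) = 14.14
Node u (S = 159.5): V_u = e^(−0.08)·[0.8886·0.0000 + 0.1114·0.0000] = 0.0000
Node d (S = 137.8): V_d = e^(−0.08)·[0.8886·0.0000 + 0.1114·14.1375] = 1.4541
Node 0 (S = 145): V_0 = e^(−0.08)·[0.8886·0.0000 + 0.1114·1.4541] = 0.1496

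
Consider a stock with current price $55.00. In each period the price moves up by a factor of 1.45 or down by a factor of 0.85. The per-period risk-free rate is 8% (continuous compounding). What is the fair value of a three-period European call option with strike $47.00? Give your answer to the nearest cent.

$20.40

Risk-neutral probability p = (e^0.08 − 0.85)/(1.45 − 0.85) = 0.2333/0.6000 = 0.3888
Terminal stock prices: S_uuu = 167.7, S_uud = 98.29, S_udd = 57.62, S_ddd = 33.78
Terminal payoffs (S − K): max(120.7, 0) = 120.7, max(51.29, 0) = 51.29, max(10.62, 0) = 10.62, max(-13.22, 0) = 0
Node uu (S = 115.6): V_uu = e^(−0.08)·[0.3888·120.6744 + 0.6112·51.2919] = 72.2510
Node ud (S = 67.79): V_ud = e^(−0.08)·[0.3888·51.2919 + 0.6112·10.6194] = 24.4010
Node dd (S = 39.74): V_dd = e^(−0.08)·[0.3888·10.6194 + 0.6112·0.0000] = 3.8115
Node u (S = 79.75): V_u = e^(−0.08)·[0.3888·72.2510 + 0.6112·24.4010] = 39.6992
Node d (S = 46.75): V_d = e^(−0.08)·[0.3888·24.4010 + 0.6112·3.8115] = 10.9084
Node 0 (S = 55): V_0 = e^(−0.08)·[0.3888·39.6992 + 0.6112·10.9084] = 20.4033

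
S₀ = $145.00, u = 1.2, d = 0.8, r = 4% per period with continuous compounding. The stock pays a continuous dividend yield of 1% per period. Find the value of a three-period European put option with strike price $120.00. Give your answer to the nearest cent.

Per-period risk-free factor R = e^0.04 = 1.0408; dividend-adjusted growth = e^(0.04−0.01) = 1.0305.
Risk-neutral probability p = (1.0305 − 0.8)/(1.2 − 0.8) = 0.2305/0.4000 = 0.5761
Terminal stock prices: S_uuu = 250.6, S_uud = 167, S_udd = 111.4, S_ddd = 74.24
Terminal payoffs (K − S): max(-130.6, 0) = 0, max(-47.04, 0) = 0, max(8.64, 0) = 8.64, max(45.76, 0) = 45.76
Node uu (S = 208.8): V_uu = e^(−0.04)·[0.5761·0.0000 + 0.4239·0.0000] = 0.0000
Node ud (S = 139.2): V_ud = e^(−0.04)·[0.5761·0.0000 + 0.4239·8.6400] = 3.5186
Node dd (S = 92.8): V_dd = e^(−0.04)·[0.5761·8.6400 + 0.4239·45.7600] = 23.4181
Node u (S = 174): V_u = e^(−0.04)·[0.5761·0.0000 + 0.4239·3.5186] = 1.4329
Node d (S = 116): V_d = e^(−0.04)·[0.5761·3.5186 + 0.4239·23.4181] = 11.4846
Node 0 (S = 145): V_0 = e^(−0.04)·[0.5761·1.4329 + 0.4239·11.4846] = 5.4702

$5.47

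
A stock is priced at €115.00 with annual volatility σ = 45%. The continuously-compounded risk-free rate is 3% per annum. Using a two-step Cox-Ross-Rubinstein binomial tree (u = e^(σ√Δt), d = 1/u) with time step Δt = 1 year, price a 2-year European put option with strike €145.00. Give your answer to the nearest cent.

CRR parameters: u = e^(σ√Δt) = e^(0.45·√1) = 1.5683, d = 1/u = 0.6376
Per-period rate: rΔt = 0.03·1 = 0.03, so R = e^0.03 = 1.0305
Risk-neutral probability p = (e^0.03 − 0.6376)/(1.5683 − 0.6376) = 0.3928/0.9307 = 0.4221
Terminal stock prices: S_uu = 282.9, S_ud = 115, S_dd = 46.76
Terminal payoffs (K − S): max(-137.9, 0) = 0, max(30, 0) = 30, max(98.24, 0) = 98.24
Node u (S = 180.4): V_u = e^(−0.03)·[0.4221·0.0000 + 0.5779·30.0000] = 16.8251
Node d (S = 73.33): V_d = e^(−0.03)·[0.4221·30.0000 + 0.5779·98.2445] = 67.3874
Node 0 (S = 115): V_0 = e^(−0.03)·[0.4221·16.8251 + 0.5779·67.3874] = 44.6850

€44.69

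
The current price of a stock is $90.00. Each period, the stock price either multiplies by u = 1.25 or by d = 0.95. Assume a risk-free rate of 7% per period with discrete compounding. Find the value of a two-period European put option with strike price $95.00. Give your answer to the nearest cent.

$4.33

Risk-neutral probability p = (1 + 0.07 − 0.95)/(1.25 − 0.95) = 0.1200/0.3000 = 0.4000
Terminal stock prices: S_uu = 140.6, S_ud = 106.9, S_dd = 81.22
Terminal payoffs (K − S): max(-45.62, 0) = 0, max(-11.88, 0) = 0, max(13.78, 0) = 13.78
Node u (S = 112.5): V_u = 1/1.07·[0.4000·0.0000 + 0.6000·0.0000] = 0.0000
Node d (S = 85.5): V_d = 1/1.07·[0.4000·0.0000 + 0.6000·13.7750] = 7.7243
Node 0 (S = 90): V_0 = 1/1.07·[0.4000·0.0000 + 0.6000·7.7243] = 4.3314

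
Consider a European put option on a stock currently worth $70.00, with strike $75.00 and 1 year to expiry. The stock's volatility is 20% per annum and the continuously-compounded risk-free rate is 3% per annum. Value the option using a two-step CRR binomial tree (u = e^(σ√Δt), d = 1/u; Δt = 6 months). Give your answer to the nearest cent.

CRR parameters: u = e^(σ√Δt) = e^(0.2·√0.5) = 1.1519, d = 1/u = 0.8681
Per-period rate: rΔt = 0.03·0.5 = 0.015, so R = e^0.015 = 1.0151
Risk-neutral probability p = (e^0.015 − 0.8681)/(1.1519 − 0.8681) = 0.1470/0.2838 = 0.5180
Terminal stock prices: S_uu = 92.88, S_ud = 70, S_dd = 52.75
Terminal payoffs (K − S): max(-17.88, 0) = 0, max(5, 0) = 5, max(22.25, 0) = 22.25
Node u (S = 80.63): V_u = e^(−0.015)·[0.5180·0.0000 + 0.4820·5.0000] = 2.3743
Node d (S = 60.77): V_d = e^(−0.015)·[0.5180·5.0000 + 0.4820·22.2453] = 13.1148
Node 0 (S = 70): V_0 = e^(−0.015)·[0.5180·2.3743 + 0.4820·13.1148] = 7.4392

$7.44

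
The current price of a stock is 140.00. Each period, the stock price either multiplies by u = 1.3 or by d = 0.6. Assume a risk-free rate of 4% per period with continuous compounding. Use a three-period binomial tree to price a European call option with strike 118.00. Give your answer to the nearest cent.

51.35

Risk-neutral probability p = (e^0.04 − 0.6)/(1.3 − 0.6) = 0.4408/0.7000 = 0.6297
Terminal stock prices: S_uuu = 307.6, S_uud = 142, S_udd = 65.52, S_ddd = 30.24
Terminal payoffs (S − K): max(189.6, 0) = 189.6, max(23.96, 0) = 23.96, max(-52.48, 0) = 0, max(-87.76, 0) = 0
Node uu (S = 236.6): V_uu = e^(−0.04)·[0.6297·189.5800 + 0.3703·23.9600] = 123.2268
Node ud (S = 109.2): V_ud = e^(−0.04)·[0.6297·23.9600 + 0.3703·0.0000] = 14.4967
Node dd (S = 50.4): V_dd = e^(−0.04)·[0.6297·0.0000 + 0.3703·0.0000] = 0.0000
Node u (S = 182): V_u = e^(−0.04)·[0.6297·123.2268 + 0.3703·14.4967] = 79.7141
Node d (S = 84): V_d = e^(−0.04)·[0.6297·14.4967 + 0.3703·0.0000] = 8.7710
Node 0 (S = 140): V_0 = e^(−0.04)·[0.6297·79.7141 + 0.3703·8.7710] = 51.3504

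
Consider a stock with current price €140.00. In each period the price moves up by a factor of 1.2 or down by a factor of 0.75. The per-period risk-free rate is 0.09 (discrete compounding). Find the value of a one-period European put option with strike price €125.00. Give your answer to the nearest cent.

Risk-neutral probability p = (1 + 0.09 − 0.75)/(1.2 − 0.75) = 0.3400/0.4500 = 0.7556
Terminal stock prices: S_u = 168, S_d = 105
Terminal payoffs (K − S): max(-43, 0) = 0, max(20, 0) = 20
Node 0 (S = 140): V_0 = 1/1.09·[0.7556·0.0000 + 0.2444·20.0000] = 4.4852

€4.49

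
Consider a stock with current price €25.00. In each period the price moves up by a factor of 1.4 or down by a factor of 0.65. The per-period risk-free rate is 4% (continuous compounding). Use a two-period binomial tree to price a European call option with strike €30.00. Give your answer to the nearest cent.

€4.76

Risk-neutral probability p = (e^0.04 − 0.65)/(1.4 − 0.65) = 0.3908/0.7500 = 0.5211
Terminal stock prices: S_uu = 49, S_ud = 22.75, S_dd = 10.56
Terminal payoffs (S − K): max(19, 0) = 19, max(-7.25, 0) = 0, max(-19.44, 0) = 0
Node u (S = 35): V_u = e^(−0.04)·[0.5211·19.0000 + 0.4789·0.0000] = 9.5123
Node d (S = 16.25): V_d = e^(−0.04)·[0.5211·0.0000 + 0.4789·0.0000] = 0.0000
Node 0 (S = 25): V_0 = e^(−0.04)·[0.5211·9.5123 + 0.4789·0.0000] = 4.7623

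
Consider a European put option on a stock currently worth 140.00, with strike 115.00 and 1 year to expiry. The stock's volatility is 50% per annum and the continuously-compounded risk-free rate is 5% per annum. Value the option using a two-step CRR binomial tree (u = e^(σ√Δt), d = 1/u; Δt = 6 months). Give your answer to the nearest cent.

13.34

CRR parameters: u = e^(σ√Δt) = e^(0.5·√0.5) = 1.4241, d = 1/u = 0.7022
Per-period rate: rΔt = 0.05·0.5 = 0.025, so R = e^0.025 = 1.0253
Risk-neutral probability p = (e^0.025 − 0.7022)/(1.4241 − 0.7022) = 0.3231/0.7219 = 0.4476
Terminal stock prices: S_uu = 283.9, S_ud = 140, S_dd = 69.03
Terminal payoffs (K − S): max(-168.9, 0) = 0, max(-25, 0) = 0, max(45.97, 0) = 45.97
Node u (S = 199.4): V_u = e^(−0.025)·[0.4476·0.0000 + 0.5524·0.0000] = 0.0000
Node d (S = 98.31): V_d = e^(−0.025)·[0.4476·0.0000 + 0.5524·45.9704] = 24.7676
Node 0 (S = 140): V_0 = e^(−0.025)·[0.4476·0.0000 + 0.5524·24.7676] = 13.3442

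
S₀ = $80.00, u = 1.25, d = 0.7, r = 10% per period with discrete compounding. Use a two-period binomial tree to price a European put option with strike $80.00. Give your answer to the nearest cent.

Risk-neutral probability p = (1 + 0.1 − 0.7)/(1.25 − 0.7) = 0.4000/0.5500 = 0.7273
Terminal stock prices: S_uu = 125, S_ud = 70, S_dd = 39.2
Terminal payoffs (K − S): max(-45, 0) = 0, max(10, 0) = 10, max(40.8, 0) = 40.8
Node u (S = 100): V_u = 1/1.1·[0.7273·0.0000 + 0.2727·10.0000] = 2.4793
Node d (S = 56): V_d = 1/1.1·[0.7273·10.0000 + 0.2727·40.8000] = 16.7273
Node 0 (S = 80): V_0 = 1/1.1·[0.7273·2.4793 + 0.2727·16.7273] = 5.7865

$5.79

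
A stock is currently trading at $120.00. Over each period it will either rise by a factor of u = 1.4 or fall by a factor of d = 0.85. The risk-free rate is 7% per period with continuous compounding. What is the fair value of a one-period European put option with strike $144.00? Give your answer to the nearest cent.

Risk-neutral probability p = (e^0.07 − 0.85)/(1.4 − 0.85) = 0.2225/0.5500 = 0.4046
Terminal stock prices: S_u = 168, S_d = 102
Terminal payoffs (K − S): max(-24, 0) = 0, max(42, 0) = 42
Node 0 (S = 120): V_0 = e^(−0.07)·[0.4046·0.0000 + 0.5954·42.0000] = 23.3177

$23.32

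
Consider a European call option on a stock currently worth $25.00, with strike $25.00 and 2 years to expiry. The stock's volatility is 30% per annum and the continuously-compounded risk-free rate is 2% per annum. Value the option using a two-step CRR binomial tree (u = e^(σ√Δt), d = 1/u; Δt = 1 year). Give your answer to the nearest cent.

CRR parameters: u = e^(σ√Δt) = e^(0.3·√1) = 1.3499, d = 1/u = 0.7408
Per-period rate: rΔt = 0.02·1 = 0.02, so R = e^0.02 = 1.0202
Risk-neutral probability p = (e^0.02 − 0.7408)/(1.3499 − 0.7408) = 0.2794/0.6090 = 0.4587
Terminal stock prices: S_uu = 45.55, S_ud = 25, S_dd = 13.72
Terminal payoffs (S − K): max(20.55, 0) = 20.55, max(0, 0) = 0, max(-11.28, 0) = 0
Node u (S = 33.75): V_u = e^(−0.02)·[0.4587·20.5530 + 0.5413·0.0000] = 9.2415
Node d (S = 18.52): V_d = e^(−0.02)·[0.4587·0.0000 + 0.5413·0.0000] = 0.0000
Node 0 (S = 25): V_0 = e^(−0.02)·[0.4587·9.2415 + 0.5413·0.0000] = 4.1554

$4.16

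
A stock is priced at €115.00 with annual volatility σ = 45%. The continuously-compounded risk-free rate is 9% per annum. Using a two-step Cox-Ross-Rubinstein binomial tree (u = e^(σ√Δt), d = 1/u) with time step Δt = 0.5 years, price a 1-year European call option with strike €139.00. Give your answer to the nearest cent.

CRR parameters: u = e^(σ√Δt) = e^(0.45·√0.5) = 1.3746, d = 1/u = 0.7275
Per-period rate: rΔt = 0.09·0.5 = 0.045, so R = e^0.045 = 1.0460
Risk-neutral probability p = (e^0.045 − 0.7275)/(1.3746 − 0.7275) = 0.3186/0.6472 = 0.4922
Terminal stock prices: S_uu = 217.3, S_ud = 115, S_dd = 60.86
Terminal payoffs (S − K): max(78.31, 0) = 78.31, max(-24, 0) = 0, max(-78.14, 0) = 0
Node u (S = 158.1): V_u = e^(−0.045)·[0.4922·78.3107 + 0.5078·0.0000] = 36.8511
Node d (S = 83.66): V_d = e^(−0.045)·[0.4922·0.0000 + 0.5078·0.0000] = 0.0000
Node 0 (S = 115): V_0 = e^(−0.045)·[0.4922·36.8511 + 0.5078·0.0000] = 17.3412

€17.34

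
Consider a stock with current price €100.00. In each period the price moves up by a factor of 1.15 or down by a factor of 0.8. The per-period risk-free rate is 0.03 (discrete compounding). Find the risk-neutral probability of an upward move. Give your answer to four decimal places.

Risk-neutral probability p = (1 + 0.03 − 0.8)/(1.15 − 0.8) = 0.2300/0.3500 = 0.6571

p = 0.6571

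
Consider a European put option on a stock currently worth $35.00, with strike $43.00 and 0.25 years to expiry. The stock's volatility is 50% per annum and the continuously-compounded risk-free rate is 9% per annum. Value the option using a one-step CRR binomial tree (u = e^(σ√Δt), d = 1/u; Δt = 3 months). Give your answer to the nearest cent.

$7.96

CRR parameters: u = e^(σ√Δt) = e^(0.5·√0.25) = 1.2840, d = 1/u = 0.7788
Per-period rate: rΔt = 0.09·0.25 = 0.0225, so R = e^0.0225 = 1.0228
Risk-neutral probability p = (e^0.0225 − 0.7788)/(1.2840 − 0.7788) = 0.2440/0.5052 = 0.4829
Terminal stock prices: S_u = 44.94, S_d = 27.26
Terminal payoffs (K − S): max(-1.941, 0) = 0, max(15.74, 0) = 15.74
Node 0 (S = 35): V_0 = e^(−0.0225)·[0.4829·0.0000 + 0.5171·15.7420] = 7.9596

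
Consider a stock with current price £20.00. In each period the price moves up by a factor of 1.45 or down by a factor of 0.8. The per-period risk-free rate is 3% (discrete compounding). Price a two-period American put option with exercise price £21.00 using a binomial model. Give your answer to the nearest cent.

Risk-neutral probability p = (1 + 0.03 − 0.8)/(1.45 − 0.8) = 0.2300/0.6500 = 0.3538
Terminal stock prices: S_uu = 42.05, S_ud = 23.2, S_dd = 12.8
Terminal payoffs (K − S): max(-21.05, 0) = 0, max(-2.2, 0) = 0, max(8.2, 0) = 8.2
Node u (S = 29): continuation = 1/1.03·[0.3538·0.0000 + 0.6462·0.0000] = 0.0000; exercise value = 0.0000 ≤ continuation, so V_u = 0.0000
Node d (S = 16): continuation = 1/1.03·[0.3538·0.0000 + 0.6462·8.2000] = 5.1441; exercise value = 5.0000 ≤ continuation, so V_d = 5.1441
Node 0 (S = 20): continuation = 1/1.03·[0.3538·0.0000 + 0.6462·5.1441] = 3.2271; exercise value = 1.0000 ≤ continuation, so V_0 = 3.2271

£3.23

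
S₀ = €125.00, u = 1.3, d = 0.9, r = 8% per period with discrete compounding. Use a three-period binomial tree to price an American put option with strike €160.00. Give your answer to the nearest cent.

Risk-neutral probability p = (1 + 0.08 − 0.9)/(1.3 − 0.9) = 0.1800/0.4000 = 0.4500
Terminal stock prices: S_uuu = 274.6, S_uud = 190.1, S_udd = 131.6, S_ddd = 91.13
Terminal payoffs (K − S): max(-114.6, 0) = 0, max(-30.13, 0) = 0, max(28.38, 0) = 28.38, max(68.87, 0) = 68.87
Node uu (S = 211.3): continuation = 1/1.08·[0.4500·0.0000 + 0.5500·0.0000] = 0.0000; exercise value = 0.0000 ≤ continuation, so V_uu = 0.0000
Node ud (S = 146.2): continuation = 1/1.08·[0.4500·0.0000 + 0.5500·28.3750] = 14.4502; exercise value = 13.7500 ≤ continuation, so V_ud = 14.4502
Node dd (S = 101.2): continuation = 1/1.08·[0.4500·28.3750 + 0.5500·68.8750] = 46.8981; exercise value = 58.7500 > continuation, so V_dd = 58.7500 (exercise)
Node u (S = 162.5): continuation = 1/1.08·[0.4500·0.0000 + 0.5500·14.4502] = 7.3589; exercise value = 0.0000 ≤ continuation, so V_u = 7.3589
Node d (S = 112.5): continuation = 1/1.08·[0.4500·14.4502 + 0.5500·58.7500] = 35.9399; exercise value = 47.5000 > continuation, so V_d = 47.5000 (exercise)
Node 0 (S = 125): continuation = 1/1.08·[0.4500·7.3589 + 0.5500·47.5000] = 27.2560; exercise value = 35.0000 > continuation, so V_0 = 35.0000 (exercise)

€35.00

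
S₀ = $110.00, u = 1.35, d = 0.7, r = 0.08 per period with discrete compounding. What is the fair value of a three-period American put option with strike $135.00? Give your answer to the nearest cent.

Risk-neutral probability p = (1 + 0.08 − 0.7)/(1.35 − 0.7) = 0.3800/0.6500 = 0.5846
Terminal stock prices: S_uuu = 270.6, S_uud = 140.3, S_udd = 72.76, S_ddd = 37.73
Terminal payoffs (K − S): max(-135.6, 0) = 0, max(-5.333, 0) = 0, max(62.24, 0) = 62.24, max(97.27, 0) = 97.27
Node uu (S = 200.5): continuation = 1/1.08·[0.5846·0.0000 + 0.4154·0.0000] = 0.0000; exercise value = 0.0000 ≤ continuation, so V_uu = 0.0000
Node ud (S = 103.9): continuation = 1/1.08·[0.5846·0.0000 + 0.4154·62.2350] = 23.9365; exercise value = 31.0500 > continuation, so V_ud = 31.0500 (exercise)
Node dd (S = 53.9): continuation = 1/1.08·[0.5846·62.2350 + 0.4154·97.2700] = 71.1000; exercise value = 81.1000 > continuation, so V_dd = 81.1000 (exercise)
Node u (S = 148.5): continuation = 1/1.08·[0.5846·0.0000 + 0.4154·31.0500] = 11.9423; exercise value = 0.0000 ≤ continuation, so V_u = 11.9423
Node d (S = 77): continuation = 1/1.08·[0.5846·31.0500 + 0.4154·81.1000] = 48.0000; exercise value = 58.0000 > continuation, so V_d = 58.0000 (exercise)
Node 0 (S = 110): continuation = 1/1.08·[0.5846·11.9423 + 0.4154·58.0000] = 28.7722; exercise value = 25.0000 ≤ continuation, so V_0 = 28.7722

$28.77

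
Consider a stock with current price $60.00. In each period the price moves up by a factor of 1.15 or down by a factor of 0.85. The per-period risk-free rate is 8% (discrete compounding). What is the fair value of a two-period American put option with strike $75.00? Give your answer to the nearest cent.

Risk-neutral probability p = (1 + 0.08 − 0.85)/(1.15 − 0.85) = 0.2300/0.3000 = 0.7667
Terminal stock prices: S_uu = 79.35, S_ud = 58.65, S_dd = 43.35
Terminal payoffs (K − S): max(-4.35, 0) = 0, max(16.35, 0) = 16.35, max(31.65, 0) = 31.65
Node u (S = 69): continuation = 1/1.08·[0.7667·0.0000 + 0.2333·16.3500] = 3.5324; exercise value = 6.0000 > continuation, so V_u = 6.0000 (exercise)
Node d (S = 51): continuation = 1/1.08·[0.7667·16.3500 + 0.2333·31.6500] = 18.4444; exercise value = 24.0000 > continuation, so V_d = 24.0000 (exercise)
Node 0 (S = 60): continuation = 1/1.08·[0.7667·6.0000 + 0.2333·24.0000] = 9.4444; exercise value = 15.0000 > continuation, so V_0 = 15.0000 (exercise)

$15.00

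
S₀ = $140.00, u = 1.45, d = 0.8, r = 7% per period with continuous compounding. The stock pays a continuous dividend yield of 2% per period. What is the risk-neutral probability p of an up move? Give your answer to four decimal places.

Per-period risk-free factor R = e^0.07 = 1.0725; dividend-adjusted growth = e^(0.07−0.02) = 1.0513.
Risk-neutral probability p = (1.0513 − 0.8)/(1.45 − 0.8) = 0.2513/0.6500 = 0.3866

p = 0.3866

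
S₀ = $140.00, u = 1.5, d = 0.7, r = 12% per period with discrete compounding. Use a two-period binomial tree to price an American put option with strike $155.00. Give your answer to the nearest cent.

$25.76

Risk-neutral probability p = (1 + 0.12 − 0.7)/(1.5 − 0.7) = 0.4200/0.8000 = 0.5250
Terminal stock prices: S_uu = 315, S_ud = 147, S_dd = 68.6
Terminal payoffs (K − S): max(-160, 0) = 0, max(8, 0) = 8, max(86.4, 0) = 86.4
Node u (S = 210): continuation = 1/1.12·[0.5250·0.0000 + 0.4750·8.0000] = 3.3929; exercise value = 0.0000 ≤ continuation, so V_u = 3.3929
Node d (S = 98): continuation = 1/1.12·[0.5250·8.0000 + 0.4750·86.4000] = 40.3929; exercise value = 57.0000 > continuation, so V_d = 57.0000 (exercise)
Node 0 (S = 140): continuation = 1/1.12·[0.5250·3.3929 + 0.4750·57.0000] = 25.7645; exercise value = 15.0000 ≤ continuation, so V_0 = 25.7645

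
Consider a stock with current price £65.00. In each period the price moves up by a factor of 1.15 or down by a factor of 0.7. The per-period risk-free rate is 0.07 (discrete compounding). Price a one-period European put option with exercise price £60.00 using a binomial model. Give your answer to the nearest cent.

£2.41

Risk-neutral probability p = (1 + 0.07 − 0.7)/(1.15 − 0.7) = 0.3700/0.4500 = 0.8222
Terminal stock prices: S_u = 74.75, S_d = 45.5
Terminal payoffs (K − S): max(-14.75, 0) = 0, max(14.5, 0) = 14.5
Node 0 (S = 65): V_0 = 1/1.07·[0.8222·0.0000 + 0.1778·14.5000] = 2.4091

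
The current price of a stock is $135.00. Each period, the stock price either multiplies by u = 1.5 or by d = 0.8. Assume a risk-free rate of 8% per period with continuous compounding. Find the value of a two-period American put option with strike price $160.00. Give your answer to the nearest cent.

$28.58

Risk-neutral probability p = (e^0.08 − 0.8)/(1.5 − 0.8) = 0.2833/0.7000 = 0.4047
Terminal stock prices: S_uu = 303.8, S_ud = 162, S_dd = 86.4
Terminal payoffs (K − S): max(-143.8, 0) = 0, max(-2, 0) = 0, max(73.6, 0) = 73.6
Node u (S = 202.5): continuation = e^(−0.08)·[0.4047·0.0000 + 0.5953·0.0000] = 0.0000; exercise value = 0.0000 ≤ continuation, so V_u = 0.0000
Node d (S = 108): continuation = e^(−0.08)·[0.4047·0.0000 + 0.5953·73.6000] = 40.4458; exercise value = 52.0000 > continuation, so V_d = 52.0000 (exercise)
Node 0 (S = 135): continuation = e^(−0.08)·[0.4047·0.0000 + 0.5953·52.0000] = 28.5758; exercise value = 25.0000 ≤ continuation, so V_0 = 28.5758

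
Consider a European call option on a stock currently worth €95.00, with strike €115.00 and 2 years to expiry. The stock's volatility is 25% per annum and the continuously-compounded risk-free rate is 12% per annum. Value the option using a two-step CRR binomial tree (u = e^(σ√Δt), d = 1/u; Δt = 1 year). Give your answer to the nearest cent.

CRR parameters: u = e^(σ√Δt) = e^(0.25·√1) = 1.2840, d = 1/u = 0.7788
Per-period rate: rΔt = 0.12·1 = 0.12, so R = e^0.12 = 1.1275
Risk-neutral probability p = (e^0.12 − 0.7788)/(1.2840 − 0.7788) = 0.3487/0.5052 = 0.6902
Terminal stock prices: S_uu = 156.6, S_ud = 95, S_dd = 57.62
Terminal payoffs (S − K): max(41.63, 0) = 41.63, max(-20, 0) = 0, max(-57.38, 0) = 0
Node u (S = 122): V_u = e^(−0.12)·[0.6902·41.6285 + 0.3098·0.0000] = 25.4823
Node d (S = 73.99): V_d = e^(−0.12)·[0.6902·0.0000 + 0.3098·0.0000] = 0.0000
Node 0 (S = 95): V_0 = e^(−0.12)·[0.6902·25.4823 + 0.3098·0.0000] = 15.5986

€15.60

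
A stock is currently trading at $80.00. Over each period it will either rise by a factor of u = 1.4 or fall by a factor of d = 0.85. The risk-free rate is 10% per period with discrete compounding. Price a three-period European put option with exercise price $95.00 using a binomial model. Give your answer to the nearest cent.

$9.88

Risk-neutral probability p = (1 + 0.1 − 0.85)/(1.4 − 0.85) = 0.2500/0.5500 = 0.4545
Terminal stock prices: S_uuu = 219.5, S_uud = 133.3, S_udd = 80.92, S_ddd = 49.13
Terminal payoffs (K − S): max(-124.5, 0) = 0, max(-38.28, 0) = 0, max(14.08, 0) = 14.08, max(45.87, 0) = 45.87
Node uu (S = 156.8): V_uu = 1/1.1·[0.4545·0.0000 + 0.5455·0.0000] = 0.0000
Node ud (S = 95.2): V_ud = 1/1.1·[0.4545·0.0000 + 0.5455·14.0800] = 6.9818
Node dd (S = 57.8): V_dd = 1/1.1·[0.4545·14.0800 + 0.5455·45.8700] = 28.5636
Node u (S = 112): V_u = 1/1.1·[0.4545·0.0000 + 0.5455·6.9818] = 3.4621
Node d (S = 68): V_d = 1/1.1·[0.4545·6.9818 + 0.5455·28.5636] = 17.0488
Node 0 (S = 80): V_0 = 1/1.1·[0.4545·3.4621 + 0.5455·17.0488] = 9.8846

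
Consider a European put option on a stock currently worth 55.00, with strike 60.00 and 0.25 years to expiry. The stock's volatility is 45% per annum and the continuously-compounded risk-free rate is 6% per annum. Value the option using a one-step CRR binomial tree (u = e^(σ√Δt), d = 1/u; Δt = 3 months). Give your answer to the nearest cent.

CRR parameters: u = e^(σ√Δt) = e^(0.45·√0.25) = 1.2523, d = 1/u = 0.7985
Per-period rate: rΔt = 0.06·0.25 = 0.015, so R = e^0.015 = 1.0151
Risk-neutral probability p = (e^0.015 − 0.7985)/(1.2523 − 0.7985) = 0.2166/0.4538 = 0.4773
Terminal stock prices: S_u = 68.88, S_d = 43.92
Terminal payoffs (K − S): max(-8.878, 0) = 0, max(16.08, 0) = 16.08
Node 0 (S = 55): V_0 = e^(−0.015)·[0.4773·0.0000 + 0.5227·16.0816] = 8.2809

8.28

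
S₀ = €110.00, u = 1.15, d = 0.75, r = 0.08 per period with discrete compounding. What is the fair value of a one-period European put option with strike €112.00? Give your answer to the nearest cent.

€4.78

Risk-neutral probability p = (1 + 0.08 − 0.75)/(1.15 − 0.75) = 0.3300/0.4000 = 0.8250
Terminal stock prices: S_u = 126.5, S_d = 82.5
Terminal payoffs (K − S): max(-14.5, 0) = 0, max(29.5, 0) = 29.5
Node 0 (S = 110): V_0 = 1/1.08·[0.8250·0.0000 + 0.1750·29.5000] = 4.7801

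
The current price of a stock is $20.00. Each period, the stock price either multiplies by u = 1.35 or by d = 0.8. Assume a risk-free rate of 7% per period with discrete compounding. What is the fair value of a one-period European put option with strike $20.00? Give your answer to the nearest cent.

$1.90

Risk-neutral probability p = (1 + 0.07 − 0.8)/(1.35 − 0.8) = 0.2700/0.5500 = 0.4909
Terminal stock prices: S_u = 27, S_d = 16
Terminal payoffs (K − S): max(-7, 0) = 0, max(4, 0) = 4
Node 0 (S = 20): V_0 = 1/1.07·[0.4909·0.0000 + 0.5091·4.0000] = 1.9031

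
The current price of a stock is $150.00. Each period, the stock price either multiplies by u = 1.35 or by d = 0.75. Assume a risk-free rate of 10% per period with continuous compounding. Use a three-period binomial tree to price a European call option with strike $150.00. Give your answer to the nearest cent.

$51.15

Risk-neutral probability p = (e^0.1 − 0.75)/(1.35 − 0.75) = 0.3552/0.6000 = 0.5920
Terminal stock prices: S_uuu = 369.1, S_uud = 205, S_udd = 113.9, S_ddd = 63.28
Terminal payoffs (S − K): max(219.1, 0) = 219.1, max(55.03, 0) = 55.03, max(-36.09, 0) = 0, max(-86.72, 0) = 0
Node uu (S = 273.4): V_uu = e^(−0.1)·[0.5920·219.0563 + 0.4080·55.0313] = 137.6494
Node ud (S = 151.9): V_ud = e^(−0.1)·[0.5920·55.0313 + 0.4080·0.0000] = 29.4758
Node dd (S = 84.38): V_dd = e^(−0.1)·[0.5920·0.0000 + 0.4080·0.0000] = 0.0000
Node u (S = 202.5): V_u = e^(−0.1)·[0.5920·137.6494 + 0.4080·29.4758] = 84.6107
Node d (S = 112.5): V_d = e^(−0.1)·[0.5920·29.4758 + 0.4080·0.0000] = 15.7878
Node 0 (S = 150): V_0 = e^(−0.1)·[0.5920·84.6107 + 0.4080·15.7878] = 51.1483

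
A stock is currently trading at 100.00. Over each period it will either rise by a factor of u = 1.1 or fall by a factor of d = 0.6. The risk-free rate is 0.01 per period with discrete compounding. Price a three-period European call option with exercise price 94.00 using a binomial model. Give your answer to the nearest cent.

20.92

Risk-neutral probability p = (1 + 0.01 − 0.6)/(1.1 − 0.6) = 0.4100/0.5000 = 0.8200
Terminal stock prices: S_uuu = 133.1, S_uud = 72.6, S_udd = 39.6, S_ddd = 21.6
Terminal payoffs (S − K): max(39.1, 0) = 39.1, max(-21.4, 0) = 0, max(-54.4, 0) = 0, max(-72.4, 0) = 0
Node uu (S = 121): V_uu = 1/1.01·[0.8200·39.1000 + 0.1800·0.0000] = 31.7446
Node ud (S = 66): V_ud = 1/1.01·[0.8200·0.0000 + 0.1800·0.0000] = 0.0000
Node dd (S = 36): V_dd = 1/1.01·[0.8200·0.0000 + 0.1800·0.0000] = 0.0000
Node u (S = 110): V_u = 1/1.01·[0.8200·31.7446 + 0.1800·0.0000] = 25.7728
Node d (S = 60): V_d = 1/1.01·[0.8200·0.0000 + 0.1800·0.0000] = 0.0000
Node 0 (S = 100): V_0 = 1/1.01·[0.8200·25.7728 + 0.1800·0.0000] = 20.9245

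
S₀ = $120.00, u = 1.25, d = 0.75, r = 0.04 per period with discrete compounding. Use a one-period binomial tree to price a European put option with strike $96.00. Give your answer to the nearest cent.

Risk-neutral probability p = (1 + 0.04 − 0.75)/(1.25 − 0.75) = 0.2900/0.5000 = 0.5800
Terminal stock prices: S_u = 150, S_d = 90
Terminal payoffs (K − S): max(-54, 0) = 0, max(6, 0) = 6
Node 0 (S = 120): V_0 = 1/1.04·[0.5800·0.0000 + 0.4200·6.0000] = 2.4231

$2.42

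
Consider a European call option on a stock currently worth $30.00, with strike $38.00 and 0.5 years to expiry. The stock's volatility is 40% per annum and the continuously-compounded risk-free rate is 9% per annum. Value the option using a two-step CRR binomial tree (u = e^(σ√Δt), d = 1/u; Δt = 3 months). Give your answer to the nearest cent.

$1.66

CRR parameters: u = e^(σ√Δt) = e^(0.4·√0.25) = 1.2214, d = 1/u = 0.8187
Per-period rate: rΔt = 0.09·0.25 = 0.0225, so R = e^0.0225 = 1.0228
Risk-neutral probability p = (e^0.0225 − 0.8187)/(1.2214 − 0.8187) = 0.2040/0.4027 = 0.5067
Terminal stock prices: S_uu = 44.75, S_ud = 30, S_dd = 20.11
Terminal payoffs (S − K): max(6.755, 0) = 6.755, max(-8, 0) = 0, max(-17.89, 0) = 0
Node u (S = 36.64): V_u = e^(−0.0225)·[0.5067·6.7547 + 0.4933·0.0000] = 3.3463
Node d (S = 24.56): V_d = e^(−0.0225)·[0.5067·0.0000 + 0.4933·0.0000] = 0.0000
Node 0 (S = 30): V_0 = e^(−0.0225)·[0.5067·3.3463 + 0.4933·0.0000] = 1.6578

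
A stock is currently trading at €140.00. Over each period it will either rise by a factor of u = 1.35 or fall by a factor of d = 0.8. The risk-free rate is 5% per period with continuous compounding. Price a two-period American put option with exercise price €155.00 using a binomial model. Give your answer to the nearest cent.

€23.07

Risk-neutral probability p = (e^0.05 − 0.8)/(1.35 − 0.8) = 0.2513/0.5500 = 0.4569
Terminal stock prices: S_uu = 255.2, S_ud = 151.2, S_dd = 89.6
Terminal payoffs (K − S): max(-100.2, 0) = 0, max(3.8, 0) = 3.8, max(65.4, 0) = 65.4
Node u (S = 189): continuation = e^(−0.05)·[0.4569·0.0000 + 0.5431·3.8000] = 1.9633; exercise value = 0.0000 ≤ continuation, so V_u = 1.9633
Node d (S = 112): continuation = e^(−0.05)·[0.4569·3.8000 + 0.5431·65.4000] = 35.4406; exercise value = 43.0000 > continuation, so V_d = 43.0000 (exercise)
Node 0 (S = 140): continuation = e^(−0.05)·[0.4569·1.9633 + 0.5431·43.0000] = 23.0693; exercise value = 15.0000 ≤ continuation, so V_0 = 23.0693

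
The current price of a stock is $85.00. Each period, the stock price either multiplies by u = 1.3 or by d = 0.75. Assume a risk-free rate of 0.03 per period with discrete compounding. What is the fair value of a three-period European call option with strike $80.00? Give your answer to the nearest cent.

$22.58

Risk-neutral probability p = (1 + 0.03 − 0.75)/(1.3 − 0.75) = 0.2800/0.5500 = 0.5091
Terminal stock prices: S_uuu = 186.7, S_uud = 107.7, S_udd = 62.16, S_ddd = 35.86
Terminal payoffs (S − K): max(106.7, 0) = 106.7, max(27.74, 0) = 27.74, max(-17.84, 0) = 0, max(-44.14, 0) = 0
Node uu (S = 143.7): V_uu = 1/1.03·[0.5091·106.7450 + 0.4909·27.7375] = 65.9801
Node ud (S = 82.88): V_ud = 1/1.03·[0.5091·27.7375 + 0.4909·0.0000] = 13.7096
Node dd (S = 47.81): V_dd = 1/1.03·[0.5091·0.0000 + 0.4909·0.0000] = 0.0000
Node u (S = 110.5): V_u = 1/1.03·[0.5091·65.9801 + 0.4909·13.7096] = 39.1457
Node d (S = 63.75): V_d = 1/1.03·[0.5091·13.7096 + 0.4909·0.0000] = 6.7762
Node 0 (S = 85): V_0 = 1/1.03·[0.5091·39.1457 + 0.4909·6.7762] = 22.5778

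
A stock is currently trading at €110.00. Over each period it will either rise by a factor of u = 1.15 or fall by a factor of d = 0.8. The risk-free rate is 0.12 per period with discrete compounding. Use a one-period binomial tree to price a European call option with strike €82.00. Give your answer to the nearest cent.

Risk-neutral probability p = (1 + 0.12 − 0.8)/(1.15 − 0.8) = 0.3200/0.3500 = 0.9143
Terminal stock prices: S_u = 126.5, S_d = 88
Terminal payoffs (S − K): max(44.5, 0) = 44.5, max(6, 0) = 6
Node 0 (S = 110): V_0 = 1/1.12·[0.9143·44.5000 + 0.0857·6.0000] = 36.7857

€36.79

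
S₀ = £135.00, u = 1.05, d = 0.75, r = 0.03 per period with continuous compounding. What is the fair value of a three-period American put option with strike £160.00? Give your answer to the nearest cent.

Risk-neutral probability p = (e^0.03 − 0.75)/(1.05 − 0.75) = 0.2805/0.3000 = 0.9348
Terminal stock prices: S_uuu = 156.3, S_uud = 111.6, S_udd = 79.73, S_ddd = 56.95
Terminal payoffs (K − S): max(3.721, 0) = 3.721, max(48.37, 0) = 48.37, max(80.27, 0) = 80.27, max(103, 0) = 103
Node uu (S = 148.8): continuation = e^(−0.03)·[0.9348·3.7206 + 0.0652·48.3719] = 6.4338; exercise value = 11.1625 > continuation, so V_uu = 11.1625 (exercise)
Node ud (S = 106.3): continuation = e^(−0.03)·[0.9348·48.3719 + 0.0652·80.2656] = 48.9588; exercise value = 53.6875 > continuation, so V_ud = 53.6875 (exercise)
Node dd (S = 75.94): continuation = e^(−0.03)·[0.9348·80.2656 + 0.0652·103.0469] = 79.3338; exercise value = 84.0625 > continuation, so V_dd = 84.0625 (exercise)
Node u (S = 141.8): continuation = e^(−0.03)·[0.9348·11.1625 + 0.0652·53.6875] = 13.5213; exercise value = 18.2500 > continuation, so V_u = 18.2500 (exercise)
Node d (S = 101.2): continuation = e^(−0.03)·[0.9348·53.6875 + 0.0652·84.0625] = 54.0213; exercise value = 58.7500 > continuation, so V_d = 58.7500 (exercise)
Node 0 (S = 135): continuation = e^(−0.03)·[0.9348·18.2500 + 0.0652·58.7500] = 20.2713; exercise value = 25.0000 > continuation, so V_0 = 25.0000 (exercise)

£25.00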